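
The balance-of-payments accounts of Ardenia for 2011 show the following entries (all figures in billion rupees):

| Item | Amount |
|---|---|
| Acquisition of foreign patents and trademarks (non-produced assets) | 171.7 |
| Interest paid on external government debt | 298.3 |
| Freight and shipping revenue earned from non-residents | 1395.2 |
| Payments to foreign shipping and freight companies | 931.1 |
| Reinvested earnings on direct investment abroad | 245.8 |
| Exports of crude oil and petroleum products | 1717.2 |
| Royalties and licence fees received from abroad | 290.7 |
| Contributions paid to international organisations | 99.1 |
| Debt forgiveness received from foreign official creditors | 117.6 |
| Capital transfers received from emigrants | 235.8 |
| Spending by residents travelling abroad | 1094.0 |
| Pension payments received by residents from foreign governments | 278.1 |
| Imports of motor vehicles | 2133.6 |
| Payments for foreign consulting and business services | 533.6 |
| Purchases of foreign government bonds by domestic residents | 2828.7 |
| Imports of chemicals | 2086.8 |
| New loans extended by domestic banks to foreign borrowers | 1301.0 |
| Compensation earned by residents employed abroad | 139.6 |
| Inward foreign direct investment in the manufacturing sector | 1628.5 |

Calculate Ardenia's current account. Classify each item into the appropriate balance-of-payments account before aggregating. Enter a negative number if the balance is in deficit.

-3109.9

Goods: -2086.8 - 2133.6 + 1717.2 = -2503.2
Services: -931.1 - 1094.0 + 1395.2 - 533.6 + 290.7 = -872.8
Primary income: 139.6 + 245.8 - 298.3 = 87.1
Secondary income: 278.1 - 99.1 = 179.0
Current account = (-2503.2) + (-872.8) + 87.1 + 179.0 = -3109.9
(Excluded from the current account — capital account: acquisition of foreign patents and trademarks (non-produced assets) 171.7, debt forgiveness received from foreign official creditors 117.6, capital transfers received from emigrants 235.8; financial account: purchases of foreign government bonds by domestic residents 2828.7, new loans extended by domestic banks to foreign borrowers 1301.0, inward foreign direct investment in the manufacturing sector 1628.5.)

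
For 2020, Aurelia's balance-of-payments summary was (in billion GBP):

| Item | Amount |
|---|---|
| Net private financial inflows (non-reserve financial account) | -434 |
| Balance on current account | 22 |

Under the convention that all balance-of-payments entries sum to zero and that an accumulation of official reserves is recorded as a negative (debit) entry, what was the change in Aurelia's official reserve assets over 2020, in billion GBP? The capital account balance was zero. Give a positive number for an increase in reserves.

-412

Official reserve transactions balance = -(22 + (-434)) = 412
An accumulation of reserves is recorded as a debit (negative entry), so the change in the stock of reserves is the negative of that balance.
Change in official reserves = -(412) = -412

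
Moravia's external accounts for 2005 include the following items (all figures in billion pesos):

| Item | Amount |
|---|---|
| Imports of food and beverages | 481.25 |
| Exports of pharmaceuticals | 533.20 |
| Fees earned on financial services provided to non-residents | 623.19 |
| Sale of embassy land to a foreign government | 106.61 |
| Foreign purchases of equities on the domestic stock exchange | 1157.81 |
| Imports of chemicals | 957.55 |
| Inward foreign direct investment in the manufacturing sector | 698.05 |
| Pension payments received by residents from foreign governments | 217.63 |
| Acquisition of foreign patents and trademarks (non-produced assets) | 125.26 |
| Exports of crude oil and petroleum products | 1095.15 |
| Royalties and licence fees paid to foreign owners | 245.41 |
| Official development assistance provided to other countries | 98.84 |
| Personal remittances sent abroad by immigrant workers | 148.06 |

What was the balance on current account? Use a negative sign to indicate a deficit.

538.06

Goods: 533.20 + 1095.15 - 957.55 - 481.25 = 189.55
Services: 623.19 - 245.41 = 377.78
Secondary income: 217.63 - 98.84 - 148.06 = -29.27
Current account = 189.55 + 377.78 + (-29.27) = 538.06
(Excluded from the current account — capital account: sale of embassy land to a foreign government 106.61, acquisition of foreign patents and trademarks (non-produced assets) 125.26; financial account: foreign purchases of equities on the domestic stock exchange 1157.81, inward foreign direct investment in the manufacturing sector 698.05.)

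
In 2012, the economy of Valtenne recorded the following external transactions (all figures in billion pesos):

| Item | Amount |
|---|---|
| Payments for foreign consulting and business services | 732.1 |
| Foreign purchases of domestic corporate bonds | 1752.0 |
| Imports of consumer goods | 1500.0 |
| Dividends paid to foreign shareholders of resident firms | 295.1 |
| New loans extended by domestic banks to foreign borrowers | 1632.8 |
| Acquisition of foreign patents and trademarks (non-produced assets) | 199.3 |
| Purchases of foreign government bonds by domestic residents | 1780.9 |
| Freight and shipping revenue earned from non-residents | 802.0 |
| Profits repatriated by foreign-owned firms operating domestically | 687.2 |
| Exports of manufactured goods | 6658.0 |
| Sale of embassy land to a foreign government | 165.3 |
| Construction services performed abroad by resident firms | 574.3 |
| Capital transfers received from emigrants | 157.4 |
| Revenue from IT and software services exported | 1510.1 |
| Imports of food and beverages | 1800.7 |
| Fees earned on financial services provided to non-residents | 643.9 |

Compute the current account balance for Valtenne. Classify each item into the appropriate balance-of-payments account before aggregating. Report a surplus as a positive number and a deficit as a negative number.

5173.2

Goods: -1800.7 - 1500.0 + 6658.0 = 3357.3
Services: 643.9 + 1510.1 + 802.0 + 574.3 - 732.1 = 2798.2
Primary income: -295.1 - 687.2 = -982.3
Current account = 3357.3 + 2798.2 + (-982.3) = 5173.2
(Excluded from the current account — financial account: foreign purchases of domestic corporate bonds 1752.0, new loans extended by domestic banks to foreign borrowers 1632.8, purchases of foreign government bonds by domestic residents 1780.9; capital account: acquisition of foreign patents and trademarks (non-produced assets) 199.3, sale of embassy land to a foreign government 165.3, capital transfers received from emigrants 157.4.)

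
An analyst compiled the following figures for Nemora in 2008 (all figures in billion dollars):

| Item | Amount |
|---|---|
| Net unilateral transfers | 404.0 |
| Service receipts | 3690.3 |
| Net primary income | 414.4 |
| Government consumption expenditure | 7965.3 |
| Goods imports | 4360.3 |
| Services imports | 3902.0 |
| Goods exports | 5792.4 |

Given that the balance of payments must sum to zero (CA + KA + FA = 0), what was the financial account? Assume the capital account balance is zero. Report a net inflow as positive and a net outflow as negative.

Goods balance = 5792.4 - 4360.3 = 1432.1
Services balance = 3690.3 - 3902.0 = -211.7
Trade balance (goods + services) = 1432.1 + (-211.7) = 1220.4
Net primary income = 414.4
Net secondary income = 404.0
Current account = 1220.4 + 414.4 + 404.0 = 2038.8
Financial account = -(2038.8) = -2038.8

-2038.8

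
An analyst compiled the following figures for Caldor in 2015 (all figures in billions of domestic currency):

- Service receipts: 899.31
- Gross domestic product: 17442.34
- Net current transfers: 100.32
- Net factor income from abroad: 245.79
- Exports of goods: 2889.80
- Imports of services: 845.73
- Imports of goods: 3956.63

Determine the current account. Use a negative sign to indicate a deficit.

Goods balance = 2889.80 - 3956.63 = -1066.83
Services balance = 899.31 - 845.73 = 53.58
Trade balance (goods + services) = -1066.83 + 53.58 = -1013.25
Net primary income = 245.79
Net secondary income = 100.32
Current account = -1013.25 + 245.79 + 100.32 = -667.14

-667.14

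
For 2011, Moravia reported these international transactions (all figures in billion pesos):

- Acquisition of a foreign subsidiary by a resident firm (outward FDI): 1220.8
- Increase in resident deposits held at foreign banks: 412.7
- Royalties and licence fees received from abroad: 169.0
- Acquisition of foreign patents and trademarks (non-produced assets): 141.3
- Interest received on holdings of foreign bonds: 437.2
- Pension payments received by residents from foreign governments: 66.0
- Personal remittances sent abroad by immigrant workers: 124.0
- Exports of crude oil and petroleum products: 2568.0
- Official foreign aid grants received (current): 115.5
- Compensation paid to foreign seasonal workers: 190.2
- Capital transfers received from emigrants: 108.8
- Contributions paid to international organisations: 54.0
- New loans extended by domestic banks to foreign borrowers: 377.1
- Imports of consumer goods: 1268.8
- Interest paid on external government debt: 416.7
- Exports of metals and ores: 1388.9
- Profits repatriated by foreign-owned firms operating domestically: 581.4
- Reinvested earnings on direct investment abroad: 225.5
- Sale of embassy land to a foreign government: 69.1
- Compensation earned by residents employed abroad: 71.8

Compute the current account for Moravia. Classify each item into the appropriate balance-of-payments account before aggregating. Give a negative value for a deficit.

2406.8

Goods: 1388.9 + 2568.0 - 1268.8 = 2688.1
Services: 169.0
Primary income: -416.7 + 437.2 + 71.8 - 190.2 + 225.5 - 581.4 = -453.8
Secondary income: -54.0 + 66.0 - 124.0 + 115.5 = 3.5
Current account = 2688.1 + 169.0 + (-453.8) + 3.5 = 2406.8
(Excluded from the current account — financial account: acquisition of a foreign subsidiary by a resident firm (outward FDI) 1220.8, increase in resident deposits held at foreign banks 412.7, new loans extended by domestic banks to foreign borrowers 377.1; capital account: acquisition of foreign patents and trademarks (non-produced assets) 141.3, capital transfers received from emigrants 108.8, sale of embassy land to a foreign government 69.1.)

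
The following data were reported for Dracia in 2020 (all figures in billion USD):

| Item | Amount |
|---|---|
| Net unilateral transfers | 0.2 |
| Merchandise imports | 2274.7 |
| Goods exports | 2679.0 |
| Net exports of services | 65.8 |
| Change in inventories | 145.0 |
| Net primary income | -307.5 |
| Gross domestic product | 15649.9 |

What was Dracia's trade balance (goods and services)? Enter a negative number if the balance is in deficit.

470.1

Goods balance = 2679.0 - 2274.7 = 404.3
Services balance = 65.8
Trade balance (goods + services) = 404.3 + 65.8 = 470.1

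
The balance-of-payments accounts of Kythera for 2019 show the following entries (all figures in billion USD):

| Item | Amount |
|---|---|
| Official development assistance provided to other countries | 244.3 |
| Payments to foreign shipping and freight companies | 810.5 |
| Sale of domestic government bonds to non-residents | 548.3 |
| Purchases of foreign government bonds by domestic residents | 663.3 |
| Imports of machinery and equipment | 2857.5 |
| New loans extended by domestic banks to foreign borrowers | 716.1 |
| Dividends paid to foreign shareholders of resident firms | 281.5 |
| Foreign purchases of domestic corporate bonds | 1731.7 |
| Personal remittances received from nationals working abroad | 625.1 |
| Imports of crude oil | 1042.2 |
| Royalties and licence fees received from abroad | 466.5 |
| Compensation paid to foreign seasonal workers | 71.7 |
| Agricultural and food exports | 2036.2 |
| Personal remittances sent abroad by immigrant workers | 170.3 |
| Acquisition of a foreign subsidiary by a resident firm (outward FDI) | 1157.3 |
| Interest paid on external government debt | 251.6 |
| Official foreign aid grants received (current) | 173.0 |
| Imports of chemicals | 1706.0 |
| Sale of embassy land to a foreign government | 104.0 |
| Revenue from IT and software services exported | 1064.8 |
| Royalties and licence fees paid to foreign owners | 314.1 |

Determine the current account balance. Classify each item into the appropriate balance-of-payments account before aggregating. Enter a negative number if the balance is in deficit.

Goods: -1042.2 - 1706.0 + 2036.2 - 2857.5 = -3569.5
Services: 466.5 + 1064.8 - 810.5 - 314.1 = 406.7
Primary income: -251.6 - 71.7 - 281.5 = -604.8
Secondary income: -170.3 + 625.1 + 173.0 - 244.3 = 383.5
Current account = (-3569.5) + 406.7 + (-604.8) + 383.5 = -3384.1
(Excluded from the current account — financial account: sale of domestic government bonds to non-residents 548.3, purchases of foreign government bonds by domestic residents 663.3, new loans extended by domestic banks to foreign borrowers 716.1, foreign purchases of domestic corporate bonds 1731.7, acquisition of a foreign subsidiary by a resident firm (outward FDI) 1157.3; capital account: sale of embassy land to a foreign government 104.0.)

-3384.1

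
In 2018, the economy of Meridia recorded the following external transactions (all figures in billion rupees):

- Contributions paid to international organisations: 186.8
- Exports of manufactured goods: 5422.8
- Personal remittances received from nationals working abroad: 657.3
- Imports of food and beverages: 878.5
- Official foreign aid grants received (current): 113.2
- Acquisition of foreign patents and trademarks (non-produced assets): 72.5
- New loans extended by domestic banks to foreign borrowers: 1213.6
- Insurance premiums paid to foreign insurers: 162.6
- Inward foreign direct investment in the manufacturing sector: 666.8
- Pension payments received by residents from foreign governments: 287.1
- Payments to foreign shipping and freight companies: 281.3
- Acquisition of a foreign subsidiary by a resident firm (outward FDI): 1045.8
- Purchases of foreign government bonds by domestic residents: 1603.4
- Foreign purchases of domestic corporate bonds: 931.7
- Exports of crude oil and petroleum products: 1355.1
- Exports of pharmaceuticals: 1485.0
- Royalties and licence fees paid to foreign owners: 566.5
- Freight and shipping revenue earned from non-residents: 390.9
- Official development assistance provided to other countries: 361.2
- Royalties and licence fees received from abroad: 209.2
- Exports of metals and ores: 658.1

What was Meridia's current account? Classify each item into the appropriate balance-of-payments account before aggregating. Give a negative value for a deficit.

Goods: -878.5 + 1485.0 + 5422.8 + 1355.1 + 658.1 = 8042.5
Services: 209.2 - 162.6 - 281.3 + 390.9 - 566.5 = -410.3
Secondary income: -361.2 + 113.2 - 186.8 + 287.1 + 657.3 = 509.6
Current account = 8042.5 + (-410.3) + 509.6 = 8141.8
(Excluded from the current account — capital account: acquisition of foreign patents and trademarks (non-produced assets) 72.5; financial account: new loans extended by domestic banks to foreign borrowers 1213.6, inward foreign direct investment in the manufacturing sector 666.8, acquisition of a foreign subsidiary by a resident firm (outward FDI) 1045.8, purchases of foreign government bonds by domestic residents 1603.4, foreign purchases of domestic corporate bonds 931.7.)

8141.8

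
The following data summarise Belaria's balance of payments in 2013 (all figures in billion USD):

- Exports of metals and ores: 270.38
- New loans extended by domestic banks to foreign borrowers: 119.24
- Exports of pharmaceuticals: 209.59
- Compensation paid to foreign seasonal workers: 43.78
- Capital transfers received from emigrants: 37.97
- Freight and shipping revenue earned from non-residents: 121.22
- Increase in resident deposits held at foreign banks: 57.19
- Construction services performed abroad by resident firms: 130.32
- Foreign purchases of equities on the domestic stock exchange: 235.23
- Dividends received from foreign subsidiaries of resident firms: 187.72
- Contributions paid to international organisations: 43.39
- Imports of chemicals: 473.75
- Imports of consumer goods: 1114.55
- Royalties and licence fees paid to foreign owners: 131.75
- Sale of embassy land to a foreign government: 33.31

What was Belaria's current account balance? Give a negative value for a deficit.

-887.99

Goods: 270.38 - 473.75 - 1114.55 + 209.59 = -1108.33
Services: 130.32 - 131.75 + 121.22 = 119.79
Primary income: -43.78 + 187.72 = 143.94
Secondary income: -43.39
Current account = (-1108.33) + 119.79 + 143.94 + (-43.39) = -887.99
(Excluded from the current account — financial account: new loans extended by domestic banks to foreign borrowers 119.24, increase in resident deposits held at foreign banks 57.19, foreign purchases of equities on the domestic stock exchange 235.23; capital account: capital transfers received from emigrants 37.97, sale of embassy land to a foreign government 33.31.)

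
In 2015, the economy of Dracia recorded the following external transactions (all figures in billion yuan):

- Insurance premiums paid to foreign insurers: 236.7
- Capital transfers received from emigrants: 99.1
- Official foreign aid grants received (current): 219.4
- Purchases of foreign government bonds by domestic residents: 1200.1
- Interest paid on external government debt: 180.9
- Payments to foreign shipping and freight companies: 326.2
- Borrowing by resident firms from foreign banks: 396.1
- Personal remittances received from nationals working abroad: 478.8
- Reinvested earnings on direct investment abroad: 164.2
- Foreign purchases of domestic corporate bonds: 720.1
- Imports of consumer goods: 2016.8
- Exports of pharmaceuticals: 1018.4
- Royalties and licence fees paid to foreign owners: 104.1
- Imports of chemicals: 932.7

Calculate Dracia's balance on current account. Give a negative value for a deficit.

Goods: -932.7 - 2016.8 + 1018.4 = -1931.1
Services: -236.7 - 326.2 - 104.1 = -667.0
Primary income: 164.2 - 180.9 = -16.7
Secondary income: 478.8 + 219.4 = 698.2
Current account = (-1931.1) + (-667.0) + (-16.7) + 698.2 = -1916.6
(Excluded from the current account — capital account: capital transfers received from emigrants 99.1; financial account: purchases of foreign government bonds by domestic residents 1200.1, borrowing by resident firms from foreign banks 396.1, foreign purchases of domestic corporate bonds 720.1.)

-1916.6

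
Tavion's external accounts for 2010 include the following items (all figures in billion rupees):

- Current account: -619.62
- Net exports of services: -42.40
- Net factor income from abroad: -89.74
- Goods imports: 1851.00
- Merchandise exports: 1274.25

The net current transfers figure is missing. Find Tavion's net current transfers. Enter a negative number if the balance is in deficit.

Current account = goods balance + services balance + net primary income + net secondary income
Sum of the known components = -708.89
Net current transfers = CA - (known components) = -619.62 - (-708.89) = 89.27

89.27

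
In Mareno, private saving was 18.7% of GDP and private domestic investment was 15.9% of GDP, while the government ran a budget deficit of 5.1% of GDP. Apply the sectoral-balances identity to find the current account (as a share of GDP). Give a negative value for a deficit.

-2.3

By the sectoral-balances identity, CA = (S_private - I) + (T - G).
Private balance = 18.7 - 15.9 = 2.8
Government balance (T - G) = -5.1
CA = 2.8 + (-5.1) = -2.3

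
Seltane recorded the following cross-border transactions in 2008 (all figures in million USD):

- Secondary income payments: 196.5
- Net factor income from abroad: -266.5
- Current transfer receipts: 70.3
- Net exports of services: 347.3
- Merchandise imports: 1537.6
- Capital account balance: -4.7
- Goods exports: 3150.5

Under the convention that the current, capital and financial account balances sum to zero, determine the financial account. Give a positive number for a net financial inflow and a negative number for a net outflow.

Goods balance = 3150.5 - 1537.6 = 1612.9
Services balance = 347.3
Trade balance (goods + services) = 1612.9 + 347.3 = 1960.2
Net primary income = -266.5
Net secondary income = 70.3 - 196.5 = -126.2
Current account = 1960.2 + (-266.5) + (-126.2) = 1567.5
Financial account = -(1567.5 + (-4.7)) = -1562.8

-1562.8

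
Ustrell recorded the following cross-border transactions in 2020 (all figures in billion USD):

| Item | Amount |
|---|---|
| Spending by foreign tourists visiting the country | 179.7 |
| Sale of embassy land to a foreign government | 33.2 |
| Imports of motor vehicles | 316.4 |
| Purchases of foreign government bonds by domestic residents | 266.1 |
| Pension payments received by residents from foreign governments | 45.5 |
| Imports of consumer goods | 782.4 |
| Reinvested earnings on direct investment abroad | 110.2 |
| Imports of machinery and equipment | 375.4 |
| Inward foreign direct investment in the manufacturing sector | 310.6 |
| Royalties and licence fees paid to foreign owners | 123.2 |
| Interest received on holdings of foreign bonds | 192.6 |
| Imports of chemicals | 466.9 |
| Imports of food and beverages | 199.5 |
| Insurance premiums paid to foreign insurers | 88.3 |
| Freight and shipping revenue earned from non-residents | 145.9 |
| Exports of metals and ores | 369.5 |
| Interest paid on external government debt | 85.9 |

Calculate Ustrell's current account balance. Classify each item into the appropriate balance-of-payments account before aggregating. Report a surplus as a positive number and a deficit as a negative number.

-1394.6

Goods: 369.5 - 466.9 - 782.4 - 316.4 - 375.4 - 199.5 = -1771.1
Services: 145.9 - 88.3 - 123.2 + 179.7 = 114.1
Primary income: 192.6 - 85.9 + 110.2 = 216.9
Secondary income: 45.5
Current account = (-1771.1) + 114.1 + 216.9 + 45.5 = -1394.6
(Excluded from the current account — capital account: sale of embassy land to a foreign government 33.2; financial account: purchases of foreign government bonds by domestic residents 266.1, inward foreign direct investment in the manufacturing sector 310.6.)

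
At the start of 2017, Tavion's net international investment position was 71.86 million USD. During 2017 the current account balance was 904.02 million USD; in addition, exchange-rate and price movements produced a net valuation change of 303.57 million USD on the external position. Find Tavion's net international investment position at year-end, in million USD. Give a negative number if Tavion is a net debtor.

Change in NIIP = current account + net valuation change = 904.02 + 303.57 = 1207.59
End-of-year NIIP = 71.86 + 1207.59 = 1279.45

1279.45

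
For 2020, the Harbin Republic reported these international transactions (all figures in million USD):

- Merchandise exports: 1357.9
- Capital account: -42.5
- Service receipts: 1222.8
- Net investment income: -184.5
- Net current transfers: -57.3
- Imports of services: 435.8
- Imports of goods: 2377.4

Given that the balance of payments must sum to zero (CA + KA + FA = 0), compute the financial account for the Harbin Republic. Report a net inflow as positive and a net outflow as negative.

Goods balance = 1357.9 - 2377.4 = -1019.5
Services balance = 1222.8 - 435.8 = 787.0
Trade balance (goods + services) = -1019.5 + 787.0 = -232.5
Net primary income = -184.5
Net secondary income = -57.3
Current account = -232.5 + (-184.5) + (-57.3) = -474.3
Financial account = -(-474.3 + (-42.5)) = 516.8

516.8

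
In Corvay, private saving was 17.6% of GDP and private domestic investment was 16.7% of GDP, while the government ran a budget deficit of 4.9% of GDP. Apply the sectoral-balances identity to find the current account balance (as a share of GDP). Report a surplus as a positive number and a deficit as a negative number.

-4.0

By the sectoral-balances identity, CA = (S_private - I) + (T - G).
Private balance = 17.6 - 16.7 = 0.9
Government balance (T - G) = -4.9
CA = 0.9 + (-4.9) = -4.0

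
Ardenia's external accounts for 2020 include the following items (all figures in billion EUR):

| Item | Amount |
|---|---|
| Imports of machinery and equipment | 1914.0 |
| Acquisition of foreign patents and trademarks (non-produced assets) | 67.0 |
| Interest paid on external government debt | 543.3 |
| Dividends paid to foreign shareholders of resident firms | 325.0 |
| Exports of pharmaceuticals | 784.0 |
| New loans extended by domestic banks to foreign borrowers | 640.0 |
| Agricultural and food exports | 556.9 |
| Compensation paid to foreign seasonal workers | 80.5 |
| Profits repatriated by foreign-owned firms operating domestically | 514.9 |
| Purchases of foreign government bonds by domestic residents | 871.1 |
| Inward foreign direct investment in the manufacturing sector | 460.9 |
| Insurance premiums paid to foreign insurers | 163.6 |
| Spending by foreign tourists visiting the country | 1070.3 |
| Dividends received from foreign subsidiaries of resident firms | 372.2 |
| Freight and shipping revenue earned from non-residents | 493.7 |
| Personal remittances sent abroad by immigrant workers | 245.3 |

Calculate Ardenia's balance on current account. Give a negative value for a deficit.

-509.5

Goods: -1914.0 + 784.0 + 556.9 = -573.1
Services: -163.6 + 1070.3 + 493.7 = 1400.4
Primary income: -80.5 - 325.0 + 372.2 - 543.3 - 514.9 = -1091.5
Secondary income: -245.3
Current account = (-573.1) + 1400.4 + (-1091.5) + (-245.3) = -509.5
(Excluded from the current account — capital account: acquisition of foreign patents and trademarks (non-produced assets) 67.0; financial account: new loans extended by domestic banks to foreign borrowers 640.0, purchases of foreign government bonds by domestic residents 871.1, inward foreign direct investment in the manufacturing sector 460.9.)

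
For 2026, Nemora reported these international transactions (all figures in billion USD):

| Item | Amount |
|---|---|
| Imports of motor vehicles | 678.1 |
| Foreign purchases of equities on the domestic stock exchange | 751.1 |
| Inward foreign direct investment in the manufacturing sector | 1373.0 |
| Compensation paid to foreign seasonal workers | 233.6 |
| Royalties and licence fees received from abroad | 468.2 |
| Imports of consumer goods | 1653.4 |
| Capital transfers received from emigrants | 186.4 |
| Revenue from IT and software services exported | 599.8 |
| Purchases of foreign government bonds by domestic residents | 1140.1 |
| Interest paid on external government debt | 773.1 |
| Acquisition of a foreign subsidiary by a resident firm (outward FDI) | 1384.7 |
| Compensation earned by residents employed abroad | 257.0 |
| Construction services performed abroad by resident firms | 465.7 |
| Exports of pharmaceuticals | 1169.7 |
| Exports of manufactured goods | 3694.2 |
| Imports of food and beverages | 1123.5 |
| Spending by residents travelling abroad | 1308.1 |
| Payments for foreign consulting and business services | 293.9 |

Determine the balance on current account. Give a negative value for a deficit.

590.9

Goods: 1169.7 - 1653.4 - 678.1 - 1123.5 + 3694.2 = 1408.9
Services: -293.9 + 468.2 + 599.8 + 465.7 - 1308.1 = -68.3
Primary income: 257.0 - 233.6 - 773.1 = -749.7
Current account = 1408.9 + (-68.3) + (-749.7) = 590.9
(Excluded from the current account — financial account: foreign purchases of equities on the domestic stock exchange 751.1, inward foreign direct investment in the manufacturing sector 1373.0, purchases of foreign government bonds by domestic residents 1140.1, acquisition of a foreign subsidiary by a resident firm (outward FDI) 1384.7; capital account: capital transfers received from emigrants 186.4.)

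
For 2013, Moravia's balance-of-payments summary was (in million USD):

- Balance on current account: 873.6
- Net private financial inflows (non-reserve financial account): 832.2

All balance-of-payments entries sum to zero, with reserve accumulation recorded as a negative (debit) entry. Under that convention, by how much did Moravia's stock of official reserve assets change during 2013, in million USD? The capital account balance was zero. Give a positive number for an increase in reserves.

Official reserve transactions balance = -(873.6 + 832.2) = -1705.8
An accumulation of reserves is recorded as a debit (negative entry), so the change in the stock of reserves is the negative of that balance.
Change in official reserves = -(-1705.8) = 1705.8

1705.8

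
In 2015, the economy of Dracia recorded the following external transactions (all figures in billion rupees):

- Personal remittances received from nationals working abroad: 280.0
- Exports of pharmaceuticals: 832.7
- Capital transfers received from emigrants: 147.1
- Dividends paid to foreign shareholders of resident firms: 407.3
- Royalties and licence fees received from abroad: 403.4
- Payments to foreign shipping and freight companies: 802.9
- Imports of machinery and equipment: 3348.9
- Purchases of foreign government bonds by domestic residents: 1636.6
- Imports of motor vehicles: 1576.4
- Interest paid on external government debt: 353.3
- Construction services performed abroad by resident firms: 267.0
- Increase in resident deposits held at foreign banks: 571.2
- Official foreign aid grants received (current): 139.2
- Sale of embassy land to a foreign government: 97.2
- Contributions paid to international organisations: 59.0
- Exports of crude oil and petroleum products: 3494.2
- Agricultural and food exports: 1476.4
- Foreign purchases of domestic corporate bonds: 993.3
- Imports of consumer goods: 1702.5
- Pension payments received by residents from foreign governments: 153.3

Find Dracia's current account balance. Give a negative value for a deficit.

-1204.1

Goods: 1476.4 - 3348.9 + 832.7 - 1576.4 + 3494.2 - 1702.5 = -824.5
Services: 267.0 + 403.4 - 802.9 = -132.5
Primary income: -353.3 - 407.3 = -760.6
Secondary income: 153.3 + 139.2 + 280.0 - 59.0 = 513.5
Current account = (-824.5) + (-132.5) + (-760.6) + 513.5 = -1204.1
(Excluded from the current account — capital account: capital transfers received from emigrants 147.1, sale of embassy land to a foreign government 97.2; financial account: purchases of foreign government bonds by domestic residents 1636.6, increase in resident deposits held at foreign banks 571.2, foreign purchases of domestic corporate bonds 993.3.)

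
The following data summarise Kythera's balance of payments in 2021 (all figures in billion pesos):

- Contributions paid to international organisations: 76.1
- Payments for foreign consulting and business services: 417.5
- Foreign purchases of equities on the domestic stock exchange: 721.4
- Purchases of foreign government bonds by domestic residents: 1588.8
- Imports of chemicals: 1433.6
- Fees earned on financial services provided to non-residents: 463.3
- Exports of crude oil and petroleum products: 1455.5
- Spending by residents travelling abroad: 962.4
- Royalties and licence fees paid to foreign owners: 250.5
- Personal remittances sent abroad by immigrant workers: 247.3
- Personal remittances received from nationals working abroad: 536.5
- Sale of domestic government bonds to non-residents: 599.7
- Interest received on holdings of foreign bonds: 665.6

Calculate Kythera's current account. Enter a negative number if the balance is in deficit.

Goods: -1433.6 + 1455.5 = 21.9
Services: -417.5 + 463.3 - 250.5 - 962.4 = -1167.1
Primary income: 665.6
Secondary income: -76.1 - 247.3 + 536.5 = 213.1
Current account = 21.9 + (-1167.1) + 665.6 + 213.1 = -266.5
(Excluded from the current account — financial account: foreign purchases of equities on the domestic stock exchange 721.4, purchases of foreign government bonds by domestic residents 1588.8, sale of domestic government bonds to non-residents 599.7.)

-266.5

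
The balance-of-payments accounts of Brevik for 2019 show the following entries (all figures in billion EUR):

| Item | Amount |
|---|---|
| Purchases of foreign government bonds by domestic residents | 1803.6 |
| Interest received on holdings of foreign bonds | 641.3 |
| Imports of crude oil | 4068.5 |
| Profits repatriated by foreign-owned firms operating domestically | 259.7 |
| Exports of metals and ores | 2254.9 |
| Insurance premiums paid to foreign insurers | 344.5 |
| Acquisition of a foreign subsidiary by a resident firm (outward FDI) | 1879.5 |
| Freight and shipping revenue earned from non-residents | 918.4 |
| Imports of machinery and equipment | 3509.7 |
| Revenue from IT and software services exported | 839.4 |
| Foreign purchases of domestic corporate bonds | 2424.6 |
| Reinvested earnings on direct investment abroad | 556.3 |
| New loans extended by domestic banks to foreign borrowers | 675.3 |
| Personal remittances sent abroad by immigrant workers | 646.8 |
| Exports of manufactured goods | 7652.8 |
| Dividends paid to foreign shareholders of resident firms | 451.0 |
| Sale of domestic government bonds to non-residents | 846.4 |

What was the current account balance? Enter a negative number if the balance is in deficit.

3582.9

Goods: 7652.8 - 4068.5 - 3509.7 + 2254.9 = 2329.5
Services: 839.4 + 918.4 - 344.5 = 1413.3
Primary income: 641.3 - 259.7 - 451.0 + 556.3 = 486.9
Secondary income: -646.8
Current account = 2329.5 + 1413.3 + 486.9 + (-646.8) = 3582.9
(Excluded from the current account — financial account: purchases of foreign government bonds by domestic residents 1803.6, acquisition of a foreign subsidiary by a resident firm (outward FDI) 1879.5, foreign purchases of domestic corporate bonds 2424.6, new loans extended by domestic banks to foreign borrowers 675.3, sale of domestic government bonds to non-residents 846.4.)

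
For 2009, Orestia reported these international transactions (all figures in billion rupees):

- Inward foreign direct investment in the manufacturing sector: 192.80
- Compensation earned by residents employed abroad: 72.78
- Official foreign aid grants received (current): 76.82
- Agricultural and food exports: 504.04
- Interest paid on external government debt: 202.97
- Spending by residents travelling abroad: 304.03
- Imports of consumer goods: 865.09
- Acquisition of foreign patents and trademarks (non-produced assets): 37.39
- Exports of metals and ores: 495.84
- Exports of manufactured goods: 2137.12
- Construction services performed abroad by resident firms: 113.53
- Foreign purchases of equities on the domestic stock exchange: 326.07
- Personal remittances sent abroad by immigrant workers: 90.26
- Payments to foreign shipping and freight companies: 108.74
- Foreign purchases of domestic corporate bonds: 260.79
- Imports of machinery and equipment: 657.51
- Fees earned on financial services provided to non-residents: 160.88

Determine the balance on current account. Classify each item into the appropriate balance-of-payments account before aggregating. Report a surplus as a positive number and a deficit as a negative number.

Goods: 495.84 - 657.51 + 2137.12 + 504.04 - 865.09 = 1614.40
Services: -108.74 + 113.53 - 304.03 + 160.88 = -138.36
Primary income: 72.78 - 202.97 = -130.19
Secondary income: -90.26 + 76.82 = -13.44
Current account = 1614.40 + (-138.36) + (-130.19) + (-13.44) = 1332.41
(Excluded from the current account — financial account: inward foreign direct investment in the manufacturing sector 192.80, foreign purchases of equities on the domestic stock exchange 326.07, foreign purchases of domestic corporate bonds 260.79; capital account: acquisition of foreign patents and trademarks (non-produced assets) 37.39.)

1332.41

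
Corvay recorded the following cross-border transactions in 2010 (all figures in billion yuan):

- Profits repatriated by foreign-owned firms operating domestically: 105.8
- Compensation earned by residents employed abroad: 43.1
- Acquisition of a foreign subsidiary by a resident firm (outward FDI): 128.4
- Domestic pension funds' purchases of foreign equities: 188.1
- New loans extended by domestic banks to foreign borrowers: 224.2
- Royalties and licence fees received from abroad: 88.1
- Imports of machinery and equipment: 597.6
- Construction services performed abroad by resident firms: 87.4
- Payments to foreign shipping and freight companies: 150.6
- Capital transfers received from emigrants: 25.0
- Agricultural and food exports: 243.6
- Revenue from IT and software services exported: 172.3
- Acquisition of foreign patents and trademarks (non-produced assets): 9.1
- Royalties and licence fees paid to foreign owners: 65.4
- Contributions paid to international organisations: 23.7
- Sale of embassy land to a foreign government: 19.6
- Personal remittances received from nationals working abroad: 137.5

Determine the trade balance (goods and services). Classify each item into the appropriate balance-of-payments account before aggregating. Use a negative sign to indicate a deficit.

-222.2

Goods: 243.6 - 597.6 = -354.0
Services: 172.3 + 88.1 - 65.4 + 87.4 - 150.6 = 131.8
Trade balance = -354.0 + 131.8 = -222.2
(Excluded from the trade balance — primary income: profits repatriated by foreign-owned firms operating domestically 105.8, compensation earned by residents employed abroad 43.1; financial account: acquisition of a foreign subsidiary by a resident firm (outward FDI) 128.4, domestic pension funds' purchases of foreign equities 188.1, new loans extended by domestic banks to foreign borrowers 224.2; capital account: capital transfers received from emigrants 25.0, acquisition of foreign patents and trademarks (non-produced assets) 9.1, sale of embassy land to a foreign government 19.6; secondary income: contributions paid to international organisations 23.7, personal remittances received from nationals working abroad 137.5.)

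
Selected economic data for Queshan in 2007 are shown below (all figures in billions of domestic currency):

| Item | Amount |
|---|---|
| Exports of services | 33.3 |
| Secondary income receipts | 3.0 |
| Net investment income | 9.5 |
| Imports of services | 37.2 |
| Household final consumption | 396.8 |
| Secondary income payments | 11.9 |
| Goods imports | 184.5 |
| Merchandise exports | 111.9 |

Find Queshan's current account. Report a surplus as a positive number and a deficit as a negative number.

-75.9

Goods balance = 111.9 - 184.5 = -72.6
Services balance = 33.3 - 37.2 = -3.9
Trade balance (goods + services) = -72.6 + (-3.9) = -76.5
Net primary income = 9.5
Net secondary income = 3.0 - 11.9 = -8.9
Current account = -76.5 + 9.5 + (-8.9) = -75.9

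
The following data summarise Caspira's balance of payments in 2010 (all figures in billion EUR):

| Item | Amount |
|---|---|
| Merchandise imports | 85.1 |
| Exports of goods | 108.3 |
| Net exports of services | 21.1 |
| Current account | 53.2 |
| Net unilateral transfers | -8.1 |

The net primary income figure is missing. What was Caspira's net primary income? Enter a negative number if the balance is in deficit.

Current account = goods balance + services balance + net primary income + net secondary income
Sum of the known components = 36.2
Net primary income = CA - (known components) = 53.2 - 36.2 = 17.0

17.0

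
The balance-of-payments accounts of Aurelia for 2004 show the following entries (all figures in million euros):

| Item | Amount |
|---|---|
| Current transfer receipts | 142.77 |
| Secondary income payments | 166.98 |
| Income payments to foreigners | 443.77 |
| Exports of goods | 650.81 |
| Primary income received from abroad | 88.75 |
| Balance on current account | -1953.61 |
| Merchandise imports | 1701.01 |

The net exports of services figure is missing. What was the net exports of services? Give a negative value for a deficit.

-524.18

Current account = goods balance + services balance + net primary income + net secondary income
Sum of the known components = -1429.43
Net exports of services = CA - (known components) = -1953.61 - (-1429.43) = -524.18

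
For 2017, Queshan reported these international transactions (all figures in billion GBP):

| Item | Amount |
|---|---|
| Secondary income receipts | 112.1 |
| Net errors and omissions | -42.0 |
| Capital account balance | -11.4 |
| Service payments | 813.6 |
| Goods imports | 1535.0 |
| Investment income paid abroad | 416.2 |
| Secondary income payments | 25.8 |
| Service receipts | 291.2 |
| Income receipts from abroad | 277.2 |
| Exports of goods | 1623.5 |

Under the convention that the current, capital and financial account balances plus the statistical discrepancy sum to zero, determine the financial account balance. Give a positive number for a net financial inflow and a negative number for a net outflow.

Goods balance = 1623.5 - 1535.0 = 88.5
Services balance = 291.2 - 813.6 = -522.4
Trade balance (goods + services) = 88.5 + (-522.4) = -433.9
Net primary income = 277.2 - 416.2 = -139.0
Net secondary income = 112.1 - 25.8 = 86.3
Current account = -433.9 + (-139.0) + 86.3 = -486.6
Financial account = -(-486.6 + (-11.4) + (-42.0)) = 540.0

540.0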